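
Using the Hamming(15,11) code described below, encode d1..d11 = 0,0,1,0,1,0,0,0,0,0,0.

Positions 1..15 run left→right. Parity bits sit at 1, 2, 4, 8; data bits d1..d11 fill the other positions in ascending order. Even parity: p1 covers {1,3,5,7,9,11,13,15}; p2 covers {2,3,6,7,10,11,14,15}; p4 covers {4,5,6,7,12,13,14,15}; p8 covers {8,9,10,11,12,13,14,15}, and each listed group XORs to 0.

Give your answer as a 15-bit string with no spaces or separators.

Place data at non-parity positions: p1 p2 0 p4 0 1 0 p8 1 0 0 0 0 0 0
p1 (pos 1,3,5,7,9,11,13,15): XOR of data positions = 0⊕0⊕0⊕1⊕0⊕0⊕0 = 1
p2 (pos 2,3,6,7,10,11,14,15): XOR of data positions = 0⊕1⊕0⊕0⊕0⊕0⊕0 = 1
p4 (pos 4,5,6,7,12,13,14,15): XOR of data positions = 0⊕1⊕0⊕0⊕0⊕0⊕0 = 1
p8 (pos 8,9,10,11,12,13,14,15): XOR of data positions = 1⊕0⊕0⊕0⊕0⊕0⊕0 = 1
Codeword: 110101011000000

110101011000000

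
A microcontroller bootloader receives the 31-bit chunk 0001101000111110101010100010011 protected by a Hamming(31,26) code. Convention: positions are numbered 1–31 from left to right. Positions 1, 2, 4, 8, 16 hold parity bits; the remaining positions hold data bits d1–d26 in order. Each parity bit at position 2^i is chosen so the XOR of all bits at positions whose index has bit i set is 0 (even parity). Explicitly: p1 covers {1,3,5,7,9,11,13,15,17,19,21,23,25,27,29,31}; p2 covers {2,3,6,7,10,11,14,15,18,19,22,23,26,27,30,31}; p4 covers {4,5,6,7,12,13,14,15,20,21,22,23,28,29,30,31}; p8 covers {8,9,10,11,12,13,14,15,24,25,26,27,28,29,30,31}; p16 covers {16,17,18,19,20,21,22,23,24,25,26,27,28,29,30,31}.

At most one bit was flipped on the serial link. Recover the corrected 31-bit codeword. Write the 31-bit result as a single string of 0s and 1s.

s1 (pos 1,3,5,7,9,11,13,15,17,19,21,23,25,27,29,31): 0⊕0⊕1⊕1⊕0⊕1⊕1⊕1⊕1⊕1⊕1⊕1⊕0⊕1⊕0⊕1 = 1
s2 (pos 2,3,6,7,10,11,14,15,18,19,22,23,26,27,30,31): 0⊕0⊕0⊕1⊕0⊕1⊕1⊕1⊕0⊕1⊕0⊕1⊕0⊕1⊕1⊕1 = 1
s4 (pos 4,5,6,7,12,13,14,15,20,21,22,23,28,29,30,31): 1⊕1⊕0⊕1⊕1⊕1⊕1⊕1⊕0⊕1⊕0⊕1⊕0⊕0⊕1⊕1 = 1
s8 (pos 8,9,10,11,12,13,14,15,24,25,26,27,28,29,30,31): 0⊕0⊕0⊕1⊕1⊕1⊕1⊕1⊕0⊕0⊕0⊕1⊕0⊕0⊕1⊕1 = 0
s16 (pos 16,17,18,19,20,21,22,23,24,25,26,27,28,29,30,31): 0⊕1⊕0⊕1⊕0⊕1⊕0⊕1⊕0⊕0⊕0⊕1⊕0⊕0⊕1⊕1 = 1
Syndrome s16…s1 = 10111 → error at position 23.
Flip position 23: 0001101000111110101010100010011 → 0001101000111110101010000010011

0001101000111110101010000010011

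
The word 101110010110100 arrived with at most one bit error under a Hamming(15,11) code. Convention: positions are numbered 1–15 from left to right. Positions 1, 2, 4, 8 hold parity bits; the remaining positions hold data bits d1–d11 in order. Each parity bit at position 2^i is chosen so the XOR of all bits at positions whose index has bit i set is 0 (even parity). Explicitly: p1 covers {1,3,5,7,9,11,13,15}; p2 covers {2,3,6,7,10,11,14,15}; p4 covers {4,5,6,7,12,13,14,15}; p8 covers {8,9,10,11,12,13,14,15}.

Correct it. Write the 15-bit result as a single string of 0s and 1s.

101110110110100

s1 (pos 1,3,5,7,9,11,13,15): 1⊕1⊕1⊕0⊕0⊕1⊕1⊕0 = 1
s2 (pos 2,3,6,7,10,11,14,15): 0⊕1⊕0⊕0⊕1⊕1⊕0⊕0 = 1
s4 (pos 4,5,6,7,12,13,14,15): 1⊕1⊕0⊕0⊕0⊕1⊕0⊕0 = 1
s8 (pos 8,9,10,11,12,13,14,15): 1⊕0⊕1⊕1⊕0⊕1⊕0⊕0 = 0
Syndrome s8…s1 = 0111 → error at position 7.
Flip position 7: 101110010110100 → 101110110110100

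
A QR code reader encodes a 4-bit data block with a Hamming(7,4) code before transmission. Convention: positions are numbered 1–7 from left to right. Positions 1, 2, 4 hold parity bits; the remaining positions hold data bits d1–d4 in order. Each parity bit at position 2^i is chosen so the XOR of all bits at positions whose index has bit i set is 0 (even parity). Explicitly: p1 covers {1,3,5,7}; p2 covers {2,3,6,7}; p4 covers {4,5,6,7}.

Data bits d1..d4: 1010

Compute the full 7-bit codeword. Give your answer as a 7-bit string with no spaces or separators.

Place data at non-parity positions: p1 p2 1 p4 0 1 0
p1 (pos 1,3,5,7): XOR of data positions = 1⊕0⊕0 = 1
p2 (pos 2,3,6,7): XOR of data positions = 1⊕1⊕0 = 0
p4 (pos 4,5,6,7): XOR of data positions = 0⊕1⊕0 = 1
Codeword: 1011010

1011010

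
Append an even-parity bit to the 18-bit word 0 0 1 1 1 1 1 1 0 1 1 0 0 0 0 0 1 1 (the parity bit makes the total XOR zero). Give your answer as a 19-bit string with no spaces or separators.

0011111101100000110

XOR of the 18 data bits: 0⊕0⊕1⊕1⊕1⊕1⊕1⊕1⊕0⊕1⊕1⊕0⊕0⊕0⊕0⊕0⊕1⊕1 = 0
Parity bit = 0 (so all 19 bits XOR to 0).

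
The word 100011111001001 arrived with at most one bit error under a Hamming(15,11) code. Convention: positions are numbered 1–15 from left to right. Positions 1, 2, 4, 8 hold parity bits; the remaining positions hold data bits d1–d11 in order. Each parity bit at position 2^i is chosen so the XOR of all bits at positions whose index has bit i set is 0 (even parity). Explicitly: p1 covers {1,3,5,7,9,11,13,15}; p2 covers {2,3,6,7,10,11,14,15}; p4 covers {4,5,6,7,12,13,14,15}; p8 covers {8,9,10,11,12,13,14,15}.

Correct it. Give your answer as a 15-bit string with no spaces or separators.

s1 (pos 1,3,5,7,9,11,13,15): 1⊕0⊕1⊕1⊕1⊕0⊕0⊕1 = 1
s2 (pos 2,3,6,7,10,11,14,15): 0⊕0⊕1⊕1⊕0⊕0⊕0⊕1 = 1
s4 (pos 4,5,6,7,12,13,14,15): 0⊕1⊕1⊕1⊕1⊕0⊕0⊕1 = 1
s8 (pos 8,9,10,11,12,13,14,15): 1⊕1⊕0⊕0⊕1⊕0⊕0⊕1 = 0
Syndrome s8…s1 = 0111 → error at position 7.
Flip position 7: 100011111001001 → 100011011001001

100011011001001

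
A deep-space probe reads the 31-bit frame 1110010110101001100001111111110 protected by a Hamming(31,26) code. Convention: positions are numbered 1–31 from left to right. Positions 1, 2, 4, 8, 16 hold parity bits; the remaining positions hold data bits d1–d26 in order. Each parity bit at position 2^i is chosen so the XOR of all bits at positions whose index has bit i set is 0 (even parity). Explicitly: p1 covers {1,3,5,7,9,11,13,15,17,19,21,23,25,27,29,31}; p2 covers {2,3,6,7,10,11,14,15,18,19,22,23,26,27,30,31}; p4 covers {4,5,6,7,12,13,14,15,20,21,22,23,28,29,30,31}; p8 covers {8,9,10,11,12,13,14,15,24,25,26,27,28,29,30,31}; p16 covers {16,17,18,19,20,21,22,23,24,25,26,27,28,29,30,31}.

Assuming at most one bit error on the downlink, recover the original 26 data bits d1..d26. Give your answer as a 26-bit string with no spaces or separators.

s1 (pos 1,3,5,7,9,11,13,15,17,19,21,23,25,27,29,31): 1⊕1⊕0⊕0⊕1⊕1⊕1⊕0⊕1⊕0⊕0⊕1⊕1⊕1⊕1⊕0 = 0
s2 (pos 2,3,6,7,10,11,14,15,18,19,22,23,26,27,30,31): 1⊕1⊕1⊕0⊕0⊕1⊕0⊕0⊕0⊕0⊕1⊕1⊕1⊕1⊕1⊕0 = 1
s4 (pos 4,5,6,7,12,13,14,15,20,21,22,23,28,29,30,31): 0⊕0⊕1⊕0⊕0⊕1⊕0⊕0⊕0⊕0⊕1⊕1⊕1⊕1⊕1⊕0 = 1
s8 (pos 8,9,10,11,12,13,14,15,24,25,26,27,28,29,30,31): 1⊕1⊕0⊕1⊕0⊕1⊕0⊕0⊕1⊕1⊕1⊕1⊕1⊕1⊕1⊕0 = 1
s16 (pos 16,17,18,19,20,21,22,23,24,25,26,27,28,29,30,31): 1⊕1⊕0⊕0⊕0⊕0⊕1⊕1⊕1⊕1⊕1⊕1⊕1⊕1⊕1⊕0 = 1
Syndrome s16…s1 = 11110 → error at position 30.
Flip position 30: 1110010110101001100001111111110 → 1110010110101001100001111111100
Read data bits from positions 3,5,6,7,9,10,11,12,13,14,15,17,18,19,20,21,22,23,24,25,26,27,28,29,30,31: 10101010100100001111111100

10101010100100001111111100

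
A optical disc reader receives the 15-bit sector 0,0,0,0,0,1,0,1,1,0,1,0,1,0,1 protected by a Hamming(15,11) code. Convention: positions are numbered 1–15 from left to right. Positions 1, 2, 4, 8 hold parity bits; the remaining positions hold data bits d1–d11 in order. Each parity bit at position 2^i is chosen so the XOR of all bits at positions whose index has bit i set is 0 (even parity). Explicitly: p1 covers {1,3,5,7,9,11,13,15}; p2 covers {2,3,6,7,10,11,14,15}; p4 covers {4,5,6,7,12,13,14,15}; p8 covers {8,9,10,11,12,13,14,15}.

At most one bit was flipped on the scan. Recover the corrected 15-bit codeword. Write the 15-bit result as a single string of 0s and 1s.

000001011010111

s1 (pos 1,3,5,7,9,11,13,15): 0⊕0⊕0⊕0⊕1⊕1⊕1⊕1 = 0
s2 (pos 2,3,6,7,10,11,14,15): 0⊕0⊕1⊕0⊕0⊕1⊕0⊕1 = 1
s4 (pos 4,5,6,7,12,13,14,15): 0⊕0⊕1⊕0⊕0⊕1⊕0⊕1 = 1
s8 (pos 8,9,10,11,12,13,14,15): 1⊕1⊕0⊕1⊕0⊕1⊕0⊕1 = 1
Syndrome s8…s1 = 1110 → error at position 14.
Flip position 14: 000001011010101 → 000001011010111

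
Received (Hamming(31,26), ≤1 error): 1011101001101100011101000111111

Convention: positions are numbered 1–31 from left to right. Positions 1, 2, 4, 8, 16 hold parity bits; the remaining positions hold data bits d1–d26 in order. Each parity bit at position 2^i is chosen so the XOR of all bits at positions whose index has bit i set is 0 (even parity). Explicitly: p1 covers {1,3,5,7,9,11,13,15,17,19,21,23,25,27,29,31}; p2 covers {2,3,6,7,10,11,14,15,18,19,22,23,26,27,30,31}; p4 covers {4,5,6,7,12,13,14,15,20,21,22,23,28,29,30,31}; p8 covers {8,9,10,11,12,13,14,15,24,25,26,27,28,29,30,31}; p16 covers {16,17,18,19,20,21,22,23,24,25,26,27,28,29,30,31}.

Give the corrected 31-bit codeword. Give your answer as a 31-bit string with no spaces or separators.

1010101001101100011101000111111

s1 (pos 1,3,5,7,9,11,13,15,17,19,21,23,25,27,29,31): 1⊕1⊕1⊕1⊕0⊕1⊕1⊕0⊕0⊕1⊕0⊕0⊕0⊕1⊕1⊕1 = 0
s2 (pos 2,3,6,7,10,11,14,15,18,19,22,23,26,27,30,31): 0⊕1⊕0⊕1⊕1⊕1⊕1⊕0⊕1⊕1⊕1⊕0⊕1⊕1⊕1⊕1 = 0
s4 (pos 4,5,6,7,12,13,14,15,20,21,22,23,28,29,30,31): 1⊕1⊕0⊕1⊕0⊕1⊕1⊕0⊕1⊕0⊕1⊕0⊕1⊕1⊕1⊕1 = 1
s8 (pos 8,9,10,11,12,13,14,15,24,25,26,27,28,29,30,31): 0⊕0⊕1⊕1⊕0⊕1⊕1⊕0⊕0⊕0⊕1⊕1⊕1⊕1⊕1⊕1 = 0
s16 (pos 16,17,18,19,20,21,22,23,24,25,26,27,28,29,30,31): 0⊕0⊕1⊕1⊕1⊕0⊕1⊕0⊕0⊕0⊕1⊕1⊕1⊕1⊕1⊕1 = 0
Syndrome s16…s1 = 00100 → error at position 4.
Flip position 4: 1011101001101100011101000111111 → 1010101001101100011101000111111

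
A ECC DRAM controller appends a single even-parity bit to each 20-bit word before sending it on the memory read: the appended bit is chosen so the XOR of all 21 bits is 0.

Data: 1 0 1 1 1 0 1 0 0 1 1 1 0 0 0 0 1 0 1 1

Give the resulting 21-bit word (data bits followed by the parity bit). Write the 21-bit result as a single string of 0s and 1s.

101110100111000010111

XOR of the 20 data bits: 1⊕0⊕1⊕1⊕1⊕0⊕1⊕0⊕0⊕1⊕1⊕1⊕0⊕0⊕0⊕0⊕1⊕0⊕1⊕1 = 1
Parity bit = 1 (so all 21 bits XOR to 0).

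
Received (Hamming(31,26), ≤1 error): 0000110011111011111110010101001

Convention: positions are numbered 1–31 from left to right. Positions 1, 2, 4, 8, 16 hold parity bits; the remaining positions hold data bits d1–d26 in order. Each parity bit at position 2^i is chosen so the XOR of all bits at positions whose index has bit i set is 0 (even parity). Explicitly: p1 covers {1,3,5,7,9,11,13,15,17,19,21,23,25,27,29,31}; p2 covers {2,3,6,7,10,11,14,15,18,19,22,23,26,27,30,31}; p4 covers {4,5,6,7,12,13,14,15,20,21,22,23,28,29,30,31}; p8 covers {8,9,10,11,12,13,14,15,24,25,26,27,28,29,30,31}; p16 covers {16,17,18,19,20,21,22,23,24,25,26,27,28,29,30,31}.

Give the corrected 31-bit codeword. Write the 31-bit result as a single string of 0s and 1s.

0000010011111011111110010101001

s1 (pos 1,3,5,7,9,11,13,15,17,19,21,23,25,27,29,31): 0⊕0⊕1⊕0⊕1⊕1⊕1⊕1⊕1⊕1⊕1⊕0⊕0⊕0⊕0⊕1 = 1
s2 (pos 2,3,6,7,10,11,14,15,18,19,22,23,26,27,30,31): 0⊕0⊕1⊕0⊕1⊕1⊕0⊕1⊕1⊕1⊕0⊕0⊕1⊕0⊕0⊕1 = 0
s4 (pos 4,5,6,7,12,13,14,15,20,21,22,23,28,29,30,31): 0⊕1⊕1⊕0⊕1⊕1⊕0⊕1⊕1⊕1⊕0⊕0⊕1⊕0⊕0⊕1 = 1
s8 (pos 8,9,10,11,12,13,14,15,24,25,26,27,28,29,30,31): 0⊕1⊕1⊕1⊕1⊕1⊕0⊕1⊕1⊕0⊕1⊕0⊕1⊕0⊕0⊕1 = 0
s16 (pos 16,17,18,19,20,21,22,23,24,25,26,27,28,29,30,31): 1⊕1⊕1⊕1⊕1⊕1⊕0⊕0⊕1⊕0⊕1⊕0⊕1⊕0⊕0⊕1 = 0
Syndrome s16…s1 = 00101 → error at position 5.
Flip position 5: 0000110011111011111110010101001 → 0000010011111011111110010101001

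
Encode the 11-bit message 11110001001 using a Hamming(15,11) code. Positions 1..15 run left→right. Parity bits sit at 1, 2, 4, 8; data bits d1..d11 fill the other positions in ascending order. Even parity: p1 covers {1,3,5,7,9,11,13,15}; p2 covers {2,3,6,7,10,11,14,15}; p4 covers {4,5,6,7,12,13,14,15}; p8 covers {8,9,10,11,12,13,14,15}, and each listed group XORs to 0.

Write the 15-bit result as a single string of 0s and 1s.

Place data at non-parity positions: p1 p2 1 p4 1 1 1 p8 0 0 0 1 0 0 1
p1 (pos 1,3,5,7,9,11,13,15): XOR of data positions = 1⊕1⊕1⊕0⊕0⊕0⊕1 = 0
p2 (pos 2,3,6,7,10,11,14,15): XOR of data positions = 1⊕1⊕1⊕0⊕0⊕0⊕1 = 0
p4 (pos 4,5,6,7,12,13,14,15): XOR of data positions = 1⊕1⊕1⊕1⊕0⊕0⊕1 = 1
p8 (pos 8,9,10,11,12,13,14,15): XOR of data positions = 0⊕0⊕0⊕1⊕0⊕0⊕1 = 0
Codeword: 001111100001001

001111100001001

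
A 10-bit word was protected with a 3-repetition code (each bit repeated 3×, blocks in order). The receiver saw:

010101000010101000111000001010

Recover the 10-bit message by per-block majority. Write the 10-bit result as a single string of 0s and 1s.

0100101000

Block 1 (010): 1 one → 0
Block 2 (101): 2 ones → 1
Block 3 (000): 0 ones → 0
Block 4 (010): 1 one → 0
Block 5 (101): 2 ones → 1
Block 6 (000): 0 ones → 0
Block 7 (111): 3 ones → 1
Block 8 (000): 0 ones → 0
Block 9 (001): 1 one → 0
Block 10 (010): 1 one → 0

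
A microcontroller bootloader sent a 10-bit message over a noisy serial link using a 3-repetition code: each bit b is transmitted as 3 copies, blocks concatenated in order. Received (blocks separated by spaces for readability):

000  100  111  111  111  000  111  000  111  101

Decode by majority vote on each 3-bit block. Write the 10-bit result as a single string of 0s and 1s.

Block 1 (000): 0 ones → 0
Block 2 (100): 1 one → 0
Block 3 (111): 3 ones → 1
Block 4 (111): 3 ones → 1
Block 5 (111): 3 ones → 1
Block 6 (000): 0 ones → 0
Block 7 (111): 3 ones → 1
Block 8 (000): 0 ones → 0
Block 9 (111): 3 ones → 1
Block 10 (101): 2 ones → 1

0011101011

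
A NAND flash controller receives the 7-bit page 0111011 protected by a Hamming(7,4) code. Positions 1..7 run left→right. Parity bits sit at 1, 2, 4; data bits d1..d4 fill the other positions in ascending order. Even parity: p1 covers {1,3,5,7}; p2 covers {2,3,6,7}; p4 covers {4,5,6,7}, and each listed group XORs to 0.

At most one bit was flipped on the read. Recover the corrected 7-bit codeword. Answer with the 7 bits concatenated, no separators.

0110011

s1 (pos 1,3,5,7): 0⊕1⊕0⊕1 = 0
s2 (pos 2,3,6,7): 1⊕1⊕1⊕1 = 0
s4 (pos 4,5,6,7): 1⊕0⊕1⊕1 = 1
Syndrome s4…s1 = 100 → error at position 4.
Flip position 4: 0111011 → 0110011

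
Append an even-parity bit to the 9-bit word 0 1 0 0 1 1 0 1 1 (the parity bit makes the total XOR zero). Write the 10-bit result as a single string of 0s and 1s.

0100110111

XOR of the 9 data bits: 0⊕1⊕0⊕0⊕1⊕1⊕0⊕1⊕1 = 1
Parity bit = 1 (so all 10 bits XOR to 0).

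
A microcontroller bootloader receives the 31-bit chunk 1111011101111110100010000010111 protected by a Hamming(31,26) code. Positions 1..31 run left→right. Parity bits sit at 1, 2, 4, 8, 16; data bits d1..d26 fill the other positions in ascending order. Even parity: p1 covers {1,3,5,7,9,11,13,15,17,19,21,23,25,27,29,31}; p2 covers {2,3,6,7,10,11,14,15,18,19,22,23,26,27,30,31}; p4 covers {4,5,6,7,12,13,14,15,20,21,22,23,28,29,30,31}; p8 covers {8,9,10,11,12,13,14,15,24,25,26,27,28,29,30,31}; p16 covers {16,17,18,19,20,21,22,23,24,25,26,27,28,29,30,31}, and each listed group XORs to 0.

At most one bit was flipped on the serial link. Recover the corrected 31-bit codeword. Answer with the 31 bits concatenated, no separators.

s1 (pos 1,3,5,7,9,11,13,15,17,19,21,23,25,27,29,31): 1⊕1⊕0⊕1⊕0⊕1⊕1⊕1⊕1⊕0⊕1⊕0⊕0⊕1⊕1⊕1 = 1
s2 (pos 2,3,6,7,10,11,14,15,18,19,22,23,26,27,30,31): 1⊕1⊕1⊕1⊕1⊕1⊕1⊕1⊕0⊕0⊕0⊕0⊕0⊕1⊕1⊕1 = 1
s4 (pos 4,5,6,7,12,13,14,15,20,21,22,23,28,29,30,31): 1⊕0⊕1⊕1⊕1⊕1⊕1⊕1⊕0⊕1⊕0⊕0⊕0⊕1⊕1⊕1 = 1
s8 (pos 8,9,10,11,12,13,14,15,24,25,26,27,28,29,30,31): 1⊕0⊕1⊕1⊕1⊕1⊕1⊕1⊕0⊕0⊕0⊕1⊕0⊕1⊕1⊕1 = 1
s16 (pos 16,17,18,19,20,21,22,23,24,25,26,27,28,29,30,31): 0⊕1⊕0⊕0⊕0⊕1⊕0⊕0⊕0⊕0⊕0⊕1⊕0⊕1⊕1⊕1 = 0
Syndrome s16…s1 = 01111 → error at position 15.
Flip position 15: 1111011101111110100010000010111 → 1111011101111100100010000010111

1111011101111100100010000010111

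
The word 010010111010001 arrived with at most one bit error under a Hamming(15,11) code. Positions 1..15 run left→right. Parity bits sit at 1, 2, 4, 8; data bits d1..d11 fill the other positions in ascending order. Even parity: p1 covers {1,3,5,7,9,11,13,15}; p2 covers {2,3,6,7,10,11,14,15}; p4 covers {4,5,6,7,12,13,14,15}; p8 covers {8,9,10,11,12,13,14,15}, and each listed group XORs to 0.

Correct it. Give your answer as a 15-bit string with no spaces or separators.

010000111010001

s1 (pos 1,3,5,7,9,11,13,15): 0⊕0⊕1⊕1⊕1⊕1⊕0⊕1 = 1
s2 (pos 2,3,6,7,10,11,14,15): 1⊕0⊕0⊕1⊕0⊕1⊕0⊕1 = 0
s4 (pos 4,5,6,7,12,13,14,15): 0⊕1⊕0⊕1⊕0⊕0⊕0⊕1 = 1
s8 (pos 8,9,10,11,12,13,14,15): 1⊕1⊕0⊕1⊕0⊕0⊕0⊕1 = 0
Syndrome s8…s1 = 0101 → error at position 5.
Flip position 5: 010010111010001 → 010000111010001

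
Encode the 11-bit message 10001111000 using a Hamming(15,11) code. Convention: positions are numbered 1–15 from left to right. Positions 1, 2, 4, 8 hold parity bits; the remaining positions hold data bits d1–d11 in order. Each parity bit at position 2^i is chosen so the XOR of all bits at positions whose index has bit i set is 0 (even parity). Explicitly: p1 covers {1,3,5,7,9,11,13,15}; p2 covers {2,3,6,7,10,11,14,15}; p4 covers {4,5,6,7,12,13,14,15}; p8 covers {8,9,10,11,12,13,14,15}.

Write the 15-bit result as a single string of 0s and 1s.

Place data at non-parity positions: p1 p2 1 p4 0 0 0 p8 1 1 1 1 0 0 0
p1 (pos 1,3,5,7,9,11,13,15): XOR of data positions = 1⊕0⊕0⊕1⊕1⊕0⊕0 = 1
p2 (pos 2,3,6,7,10,11,14,15): XOR of data positions = 1⊕0⊕0⊕1⊕1⊕0⊕0 = 1
p4 (pos 4,5,6,7,12,13,14,15): XOR of data positions = 0⊕0⊕0⊕1⊕0⊕0⊕0 = 1
p8 (pos 8,9,10,11,12,13,14,15): XOR of data positions = 1⊕1⊕1⊕1⊕0⊕0⊕0 = 0
Codeword: 111100001111000

111100001111000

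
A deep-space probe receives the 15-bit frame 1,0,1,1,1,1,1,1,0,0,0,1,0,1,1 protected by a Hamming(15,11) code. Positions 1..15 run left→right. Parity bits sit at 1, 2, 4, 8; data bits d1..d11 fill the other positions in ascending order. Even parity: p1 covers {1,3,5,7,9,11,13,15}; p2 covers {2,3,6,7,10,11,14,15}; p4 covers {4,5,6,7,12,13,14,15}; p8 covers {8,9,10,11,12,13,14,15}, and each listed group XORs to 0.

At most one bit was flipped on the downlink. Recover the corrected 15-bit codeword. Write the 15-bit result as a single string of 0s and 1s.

101111010001011

s1 (pos 1,3,5,7,9,11,13,15): 1⊕1⊕1⊕1⊕0⊕0⊕0⊕1 = 1
s2 (pos 2,3,6,7,10,11,14,15): 0⊕1⊕1⊕1⊕0⊕0⊕1⊕1 = 1
s4 (pos 4,5,6,7,12,13,14,15): 1⊕1⊕1⊕1⊕1⊕0⊕1⊕1 = 1
s8 (pos 8,9,10,11,12,13,14,15): 1⊕0⊕0⊕0⊕1⊕0⊕1⊕1 = 0
Syndrome s8…s1 = 0111 → error at position 7.
Flip position 7: 101111110001011 → 101111010001011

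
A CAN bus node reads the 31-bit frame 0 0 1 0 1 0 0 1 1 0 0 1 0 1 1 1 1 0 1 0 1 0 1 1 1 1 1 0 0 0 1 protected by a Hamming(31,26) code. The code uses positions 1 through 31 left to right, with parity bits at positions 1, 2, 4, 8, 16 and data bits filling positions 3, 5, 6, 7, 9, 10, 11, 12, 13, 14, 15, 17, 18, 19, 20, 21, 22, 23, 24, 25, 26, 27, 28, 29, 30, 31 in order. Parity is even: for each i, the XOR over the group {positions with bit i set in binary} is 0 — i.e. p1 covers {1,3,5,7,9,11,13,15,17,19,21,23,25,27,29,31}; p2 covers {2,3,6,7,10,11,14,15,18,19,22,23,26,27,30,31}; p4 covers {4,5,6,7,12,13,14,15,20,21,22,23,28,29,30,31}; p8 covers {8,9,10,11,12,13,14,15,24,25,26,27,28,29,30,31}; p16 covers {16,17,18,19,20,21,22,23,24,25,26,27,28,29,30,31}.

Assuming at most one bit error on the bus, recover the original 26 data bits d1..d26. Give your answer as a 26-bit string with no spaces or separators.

s1 (pos 1,3,5,7,9,11,13,15,17,19,21,23,25,27,29,31): 0⊕1⊕1⊕0⊕1⊕0⊕0⊕1⊕1⊕1⊕1⊕1⊕1⊕1⊕0⊕1 = 1
s2 (pos 2,3,6,7,10,11,14,15,18,19,22,23,26,27,30,31): 0⊕1⊕0⊕0⊕0⊕0⊕1⊕1⊕0⊕1⊕0⊕1⊕1⊕1⊕0⊕1 = 0
s4 (pos 4,5,6,7,12,13,14,15,20,21,22,23,28,29,30,31): 0⊕1⊕0⊕0⊕1⊕0⊕1⊕1⊕0⊕1⊕0⊕1⊕0⊕0⊕0⊕1 = 1
s8 (pos 8,9,10,11,12,13,14,15,24,25,26,27,28,29,30,31): 1⊕1⊕0⊕0⊕1⊕0⊕1⊕1⊕1⊕1⊕1⊕1⊕0⊕0⊕0⊕1 = 0
s16 (pos 16,17,18,19,20,21,22,23,24,25,26,27,28,29,30,31): 1⊕1⊕0⊕1⊕0⊕1⊕0⊕1⊕1⊕1⊕1⊕1⊕0⊕0⊕0⊕1 = 0
Syndrome s16…s1 = 00101 → error at position 5.
Flip position 5: 0010100110010111101010111110001 → 0010000110010111101010111110001
Read data bits from positions 3,5,6,7,9,10,11,12,13,14,15,17,18,19,20,21,22,23,24,25,26,27,28,29,30,31: 10001001011101010111110001

10001001011101010111110001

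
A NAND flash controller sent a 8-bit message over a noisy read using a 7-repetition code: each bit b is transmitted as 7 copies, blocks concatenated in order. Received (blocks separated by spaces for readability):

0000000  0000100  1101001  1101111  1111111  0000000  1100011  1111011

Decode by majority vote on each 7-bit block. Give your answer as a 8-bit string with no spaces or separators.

00111011

Block 1 (0000000): 0 ones → 0
Block 2 (0000100): 1 one → 0
Block 3 (1101001): 4 ones → 1
Block 4 (1101111): 6 ones → 1
Block 5 (1111111): 7 ones → 1
Block 6 (0000000): 0 ones → 0
Block 7 (1100011): 4 ones → 1
Block 8 (1111011): 6 ones → 1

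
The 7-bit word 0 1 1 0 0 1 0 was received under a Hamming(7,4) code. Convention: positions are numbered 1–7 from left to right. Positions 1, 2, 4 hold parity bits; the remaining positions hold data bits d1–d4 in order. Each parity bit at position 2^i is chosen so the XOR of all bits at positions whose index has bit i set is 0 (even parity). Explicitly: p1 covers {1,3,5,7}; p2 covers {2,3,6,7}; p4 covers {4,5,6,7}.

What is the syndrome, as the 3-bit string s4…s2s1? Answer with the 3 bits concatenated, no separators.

111

s1 (pos 1,3,5,7): 0⊕1⊕0⊕0 = 1
s2 (pos 2,3,6,7): 1⊕1⊕1⊕0 = 1
s4 (pos 4,5,6,7): 0⊕0⊕1⊕0 = 1
Syndrome s4…s1 = 111 → error at position 7.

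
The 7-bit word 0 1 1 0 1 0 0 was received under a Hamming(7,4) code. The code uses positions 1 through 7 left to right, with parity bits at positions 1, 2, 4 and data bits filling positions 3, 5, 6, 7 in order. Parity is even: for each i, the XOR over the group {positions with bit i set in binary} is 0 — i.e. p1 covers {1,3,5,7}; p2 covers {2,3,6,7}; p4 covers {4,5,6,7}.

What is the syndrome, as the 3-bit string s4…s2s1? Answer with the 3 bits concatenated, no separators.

100

s1 (pos 1,3,5,7): 0⊕1⊕1⊕0 = 0
s2 (pos 2,3,6,7): 1⊕1⊕0⊕0 = 0
s4 (pos 4,5,6,7): 0⊕1⊕0⊕0 = 1
Syndrome s4…s1 = 100 → error at position 4.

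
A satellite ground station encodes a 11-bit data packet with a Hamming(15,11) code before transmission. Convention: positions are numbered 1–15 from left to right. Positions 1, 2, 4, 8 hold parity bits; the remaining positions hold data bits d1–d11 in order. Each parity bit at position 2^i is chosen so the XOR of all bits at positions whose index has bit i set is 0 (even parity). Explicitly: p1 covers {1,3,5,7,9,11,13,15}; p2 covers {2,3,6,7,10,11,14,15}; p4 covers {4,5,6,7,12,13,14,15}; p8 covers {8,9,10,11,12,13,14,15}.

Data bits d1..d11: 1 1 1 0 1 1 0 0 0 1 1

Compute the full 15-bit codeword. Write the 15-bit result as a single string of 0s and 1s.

Place data at non-parity positions: p1 p2 1 p4 1 1 0 p8 1 1 0 0 0 1 1
p1 (pos 1,3,5,7,9,11,13,15): XOR of data positions = 1⊕1⊕0⊕1⊕0⊕0⊕1 = 0
p2 (pos 2,3,6,7,10,11,14,15): XOR of data positions = 1⊕1⊕0⊕1⊕0⊕1⊕1 = 1
p4 (pos 4,5,6,7,12,13,14,15): XOR of data positions = 1⊕1⊕0⊕0⊕0⊕1⊕1 = 0
p8 (pos 8,9,10,11,12,13,14,15): XOR of data positions = 1⊕1⊕0⊕0⊕0⊕1⊕1 = 0
Codeword: 011011001100011

011011001100011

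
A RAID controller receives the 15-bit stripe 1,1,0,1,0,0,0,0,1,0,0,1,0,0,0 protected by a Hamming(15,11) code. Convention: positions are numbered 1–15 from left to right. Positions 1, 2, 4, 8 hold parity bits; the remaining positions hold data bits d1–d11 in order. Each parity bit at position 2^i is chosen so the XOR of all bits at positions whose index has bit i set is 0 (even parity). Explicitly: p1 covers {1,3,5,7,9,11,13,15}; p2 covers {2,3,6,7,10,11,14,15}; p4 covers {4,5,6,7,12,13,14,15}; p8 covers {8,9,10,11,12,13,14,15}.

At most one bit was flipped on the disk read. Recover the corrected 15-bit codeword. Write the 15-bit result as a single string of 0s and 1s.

100100001001000

s1 (pos 1,3,5,7,9,11,13,15): 1⊕0⊕0⊕0⊕1⊕0⊕0⊕0 = 0
s2 (pos 2,3,6,7,10,11,14,15): 1⊕0⊕0⊕0⊕0⊕0⊕0⊕0 = 1
s4 (pos 4,5,6,7,12,13,14,15): 1⊕0⊕0⊕0⊕1⊕0⊕0⊕0 = 0
s8 (pos 8,9,10,11,12,13,14,15): 0⊕1⊕0⊕0⊕1⊕0⊕0⊕0 = 0
Syndrome s8…s1 = 0010 → error at position 2.
Flip position 2: 110100001001000 → 100100001001000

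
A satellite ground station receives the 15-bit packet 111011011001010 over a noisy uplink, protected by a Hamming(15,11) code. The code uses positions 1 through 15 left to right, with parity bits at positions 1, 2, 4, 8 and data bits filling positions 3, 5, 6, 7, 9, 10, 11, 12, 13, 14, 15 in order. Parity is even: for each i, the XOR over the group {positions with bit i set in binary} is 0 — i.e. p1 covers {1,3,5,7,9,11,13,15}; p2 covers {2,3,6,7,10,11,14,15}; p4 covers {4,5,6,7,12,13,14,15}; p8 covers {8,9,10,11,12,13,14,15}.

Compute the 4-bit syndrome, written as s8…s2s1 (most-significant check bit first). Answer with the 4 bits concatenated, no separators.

s1 (pos 1,3,5,7,9,11,13,15): 1⊕1⊕1⊕0⊕1⊕0⊕0⊕0 = 0
s2 (pos 2,3,6,7,10,11,14,15): 1⊕1⊕1⊕0⊕0⊕0⊕1⊕0 = 0
s4 (pos 4,5,6,7,12,13,14,15): 0⊕1⊕1⊕0⊕1⊕0⊕1⊕0 = 0
s8 (pos 8,9,10,11,12,13,14,15): 1⊕1⊕0⊕0⊕1⊕0⊕1⊕0 = 0
Syndrome s8…s1 = 0000 → no error.

0000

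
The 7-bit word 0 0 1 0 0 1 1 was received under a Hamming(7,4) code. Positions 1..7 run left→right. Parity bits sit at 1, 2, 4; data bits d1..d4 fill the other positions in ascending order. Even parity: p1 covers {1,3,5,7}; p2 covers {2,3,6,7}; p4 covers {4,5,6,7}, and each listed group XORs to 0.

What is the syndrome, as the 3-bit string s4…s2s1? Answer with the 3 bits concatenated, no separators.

s1 (pos 1,3,5,7): 0⊕1⊕0⊕1 = 0
s2 (pos 2,3,6,7): 0⊕1⊕1⊕1 = 1
s4 (pos 4,5,6,7): 0⊕0⊕1⊕1 = 0
Syndrome s4…s1 = 010 → error at position 2.

010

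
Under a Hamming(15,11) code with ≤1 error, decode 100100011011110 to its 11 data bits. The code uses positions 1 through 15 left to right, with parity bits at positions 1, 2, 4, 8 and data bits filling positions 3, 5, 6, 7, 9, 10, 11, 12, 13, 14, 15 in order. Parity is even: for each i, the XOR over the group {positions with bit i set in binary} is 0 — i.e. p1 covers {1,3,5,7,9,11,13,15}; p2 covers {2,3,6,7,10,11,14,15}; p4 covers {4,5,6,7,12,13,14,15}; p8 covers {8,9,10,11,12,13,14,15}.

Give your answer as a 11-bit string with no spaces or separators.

00001011110

s1 (pos 1,3,5,7,9,11,13,15): 1⊕0⊕0⊕0⊕1⊕1⊕1⊕0 = 0
s2 (pos 2,3,6,7,10,11,14,15): 0⊕0⊕0⊕0⊕0⊕1⊕1⊕0 = 0
s4 (pos 4,5,6,7,12,13,14,15): 1⊕0⊕0⊕0⊕1⊕1⊕1⊕0 = 0
s8 (pos 8,9,10,11,12,13,14,15): 1⊕1⊕0⊕1⊕1⊕1⊕1⊕0 = 0
Syndrome s8…s1 = 0000 → no error.
Read data bits from positions 3,5,6,7,9,10,11,12,13,14,15: 00001011110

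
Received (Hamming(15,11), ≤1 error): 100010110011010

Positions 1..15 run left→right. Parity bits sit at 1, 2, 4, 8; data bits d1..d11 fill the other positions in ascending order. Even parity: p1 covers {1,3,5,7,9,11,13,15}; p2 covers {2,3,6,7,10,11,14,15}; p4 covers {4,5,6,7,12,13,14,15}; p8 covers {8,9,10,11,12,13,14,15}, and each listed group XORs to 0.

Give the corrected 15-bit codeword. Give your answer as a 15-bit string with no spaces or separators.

110010110011010

s1 (pos 1,3,5,7,9,11,13,15): 1⊕0⊕1⊕1⊕0⊕1⊕0⊕0 = 0
s2 (pos 2,3,6,7,10,11,14,15): 0⊕0⊕0⊕1⊕0⊕1⊕1⊕0 = 1
s4 (pos 4,5,6,7,12,13,14,15): 0⊕1⊕0⊕1⊕1⊕0⊕1⊕0 = 0
s8 (pos 8,9,10,11,12,13,14,15): 1⊕0⊕0⊕1⊕1⊕0⊕1⊕0 = 0
Syndrome s8…s1 = 0010 → error at position 2.
Flip position 2: 100010110011010 → 110010110011010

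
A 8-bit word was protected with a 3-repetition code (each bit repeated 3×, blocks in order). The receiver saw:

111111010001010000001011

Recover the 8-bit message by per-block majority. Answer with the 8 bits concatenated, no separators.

Block 1 (111): 3 ones → 1
Block 2 (111): 3 ones → 1
Block 3 (010): 1 one → 0
Block 4 (001): 1 one → 0
Block 5 (010): 1 one → 0
Block 6 (000): 0 ones → 0
Block 7 (001): 1 one → 0
Block 8 (011): 2 ones → 1

11000001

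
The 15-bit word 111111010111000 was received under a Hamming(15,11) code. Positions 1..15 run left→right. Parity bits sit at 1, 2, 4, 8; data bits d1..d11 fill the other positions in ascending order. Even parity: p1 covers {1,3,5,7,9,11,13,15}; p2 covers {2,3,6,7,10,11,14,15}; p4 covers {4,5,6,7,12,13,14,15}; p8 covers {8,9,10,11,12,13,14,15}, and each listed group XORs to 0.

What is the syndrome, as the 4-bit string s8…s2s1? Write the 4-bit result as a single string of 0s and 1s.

0010

s1 (pos 1,3,5,7,9,11,13,15): 1⊕1⊕1⊕0⊕0⊕1⊕0⊕0 = 0
s2 (pos 2,3,6,7,10,11,14,15): 1⊕1⊕1⊕0⊕1⊕1⊕0⊕0 = 1
s4 (pos 4,5,6,7,12,13,14,15): 1⊕1⊕1⊕0⊕1⊕0⊕0⊕0 = 0
s8 (pos 8,9,10,11,12,13,14,15): 1⊕0⊕1⊕1⊕1⊕0⊕0⊕0 = 0
Syndrome s8…s1 = 0010 → error at position 2.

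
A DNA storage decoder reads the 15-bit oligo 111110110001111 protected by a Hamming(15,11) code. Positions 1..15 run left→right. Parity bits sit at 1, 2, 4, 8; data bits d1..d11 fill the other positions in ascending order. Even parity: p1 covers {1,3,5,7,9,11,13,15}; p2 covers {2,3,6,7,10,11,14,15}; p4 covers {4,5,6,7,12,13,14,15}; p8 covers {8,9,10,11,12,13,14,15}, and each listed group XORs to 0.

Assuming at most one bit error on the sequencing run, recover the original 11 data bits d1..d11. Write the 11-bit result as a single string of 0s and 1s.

s1 (pos 1,3,5,7,9,11,13,15): 1⊕1⊕1⊕1⊕0⊕0⊕1⊕1 = 0
s2 (pos 2,3,6,7,10,11,14,15): 1⊕1⊕0⊕1⊕0⊕0⊕1⊕1 = 1
s4 (pos 4,5,6,7,12,13,14,15): 1⊕1⊕0⊕1⊕1⊕1⊕1⊕1 = 1
s8 (pos 8,9,10,11,12,13,14,15): 1⊕0⊕0⊕0⊕1⊕1⊕1⊕1 = 1
Syndrome s8…s1 = 1110 → error at position 14.
Flip position 14: 111110110001111 → 111110110001101
Read data bits from positions 3,5,6,7,9,10,11,12,13,14,15: 11010001101

11010001101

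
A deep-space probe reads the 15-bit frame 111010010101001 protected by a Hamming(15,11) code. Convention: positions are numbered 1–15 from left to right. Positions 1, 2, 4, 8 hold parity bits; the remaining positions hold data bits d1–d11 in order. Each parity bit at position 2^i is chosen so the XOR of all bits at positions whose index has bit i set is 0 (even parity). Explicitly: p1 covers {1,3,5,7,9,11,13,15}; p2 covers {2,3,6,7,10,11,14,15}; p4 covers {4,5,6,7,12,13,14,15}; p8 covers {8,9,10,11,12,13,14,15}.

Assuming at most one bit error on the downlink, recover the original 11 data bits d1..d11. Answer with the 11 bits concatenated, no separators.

s1 (pos 1,3,5,7,9,11,13,15): 1⊕1⊕1⊕0⊕0⊕0⊕0⊕1 = 0
s2 (pos 2,3,6,7,10,11,14,15): 1⊕1⊕0⊕0⊕1⊕0⊕0⊕1 = 0
s4 (pos 4,5,6,7,12,13,14,15): 0⊕1⊕0⊕0⊕1⊕0⊕0⊕1 = 1
s8 (pos 8,9,10,11,12,13,14,15): 1⊕0⊕1⊕0⊕1⊕0⊕0⊕1 = 0
Syndrome s8…s1 = 0100 → error at position 4.
Flip position 4: 111010010101001 → 111110010101001
Read data bits from positions 3,5,6,7,9,10,11,12,13,14,15: 11000101001

11000101001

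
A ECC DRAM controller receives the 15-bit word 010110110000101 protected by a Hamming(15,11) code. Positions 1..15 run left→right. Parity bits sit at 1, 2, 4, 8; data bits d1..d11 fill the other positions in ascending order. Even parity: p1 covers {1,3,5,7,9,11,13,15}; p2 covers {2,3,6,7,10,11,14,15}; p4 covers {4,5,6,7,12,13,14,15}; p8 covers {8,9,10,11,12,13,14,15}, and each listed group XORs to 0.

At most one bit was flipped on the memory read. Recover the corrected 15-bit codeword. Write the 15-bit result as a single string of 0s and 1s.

s1 (pos 1,3,5,7,9,11,13,15): 0⊕0⊕1⊕1⊕0⊕0⊕1⊕1 = 0
s2 (pos 2,3,6,7,10,11,14,15): 1⊕0⊕0⊕1⊕0⊕0⊕0⊕1 = 1
s4 (pos 4,5,6,7,12,13,14,15): 1⊕1⊕0⊕1⊕0⊕1⊕0⊕1 = 1
s8 (pos 8,9,10,11,12,13,14,15): 1⊕0⊕0⊕0⊕0⊕1⊕0⊕1 = 1
Syndrome s8…s1 = 1110 → error at position 14.
Flip position 14: 010110110000101 → 010110110000111

010110110000111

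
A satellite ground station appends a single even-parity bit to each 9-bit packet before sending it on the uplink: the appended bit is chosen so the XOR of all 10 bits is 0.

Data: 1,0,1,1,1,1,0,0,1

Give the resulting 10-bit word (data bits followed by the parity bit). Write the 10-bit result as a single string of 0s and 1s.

1011110010

XOR of the 9 data bits: 1⊕0⊕1⊕1⊕1⊕1⊕0⊕0⊕1 = 0
Parity bit = 0 (so all 10 bits XOR to 0).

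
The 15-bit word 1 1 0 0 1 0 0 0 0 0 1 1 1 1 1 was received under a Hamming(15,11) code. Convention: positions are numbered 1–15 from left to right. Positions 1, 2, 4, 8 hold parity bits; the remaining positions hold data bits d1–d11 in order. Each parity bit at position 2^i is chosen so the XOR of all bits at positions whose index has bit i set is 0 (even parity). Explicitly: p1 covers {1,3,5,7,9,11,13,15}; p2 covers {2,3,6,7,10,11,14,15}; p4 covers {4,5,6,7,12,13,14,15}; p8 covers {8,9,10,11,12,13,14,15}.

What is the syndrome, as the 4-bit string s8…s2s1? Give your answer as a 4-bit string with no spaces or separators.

1101

s1 (pos 1,3,5,7,9,11,13,15): 1⊕0⊕1⊕0⊕0⊕1⊕1⊕1 = 1
s2 (pos 2,3,6,7,10,11,14,15): 1⊕0⊕0⊕0⊕0⊕1⊕1⊕1 = 0
s4 (pos 4,5,6,7,12,13,14,15): 0⊕1⊕0⊕0⊕1⊕1⊕1⊕1 = 1
s8 (pos 8,9,10,11,12,13,14,15): 0⊕0⊕0⊕1⊕1⊕1⊕1⊕1 = 1
Syndrome s8…s1 = 1101 → error at position 13.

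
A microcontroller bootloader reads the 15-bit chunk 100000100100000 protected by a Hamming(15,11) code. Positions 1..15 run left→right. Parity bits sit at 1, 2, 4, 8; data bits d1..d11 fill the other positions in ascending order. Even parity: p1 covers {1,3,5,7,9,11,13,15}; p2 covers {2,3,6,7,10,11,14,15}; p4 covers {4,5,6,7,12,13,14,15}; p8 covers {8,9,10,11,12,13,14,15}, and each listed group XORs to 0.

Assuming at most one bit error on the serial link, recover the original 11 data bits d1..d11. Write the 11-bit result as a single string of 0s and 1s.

00010101000

s1 (pos 1,3,5,7,9,11,13,15): 1⊕0⊕0⊕1⊕0⊕0⊕0⊕0 = 0
s2 (pos 2,3,6,7,10,11,14,15): 0⊕0⊕0⊕1⊕1⊕0⊕0⊕0 = 0
s4 (pos 4,5,6,7,12,13,14,15): 0⊕0⊕0⊕1⊕0⊕0⊕0⊕0 = 1
s8 (pos 8,9,10,11,12,13,14,15): 0⊕0⊕1⊕0⊕0⊕0⊕0⊕0 = 1
Syndrome s8…s1 = 1100 → error at position 12.
Flip position 12: 100000100100000 → 100000100101000
Read data bits from positions 3,5,6,7,9,10,11,12,13,14,15: 00010101000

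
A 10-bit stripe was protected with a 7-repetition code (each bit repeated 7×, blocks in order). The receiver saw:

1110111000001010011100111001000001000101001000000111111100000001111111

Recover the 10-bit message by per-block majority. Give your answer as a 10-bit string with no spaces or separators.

1011000101

Block 1 (1110111): 6 ones → 1
Block 2 (0000010): 1 one → 0
Block 3 (1001110): 4 ones → 1
Block 4 (0111001): 4 ones → 1
Block 5 (0000010): 1 one → 0
Block 6 (0010100): 2 ones → 0
Block 7 (1000000): 1 one → 0
Block 8 (1111111): 7 ones → 1
Block 9 (0000000): 0 ones → 0
Block 10 (1111111): 7 ones → 1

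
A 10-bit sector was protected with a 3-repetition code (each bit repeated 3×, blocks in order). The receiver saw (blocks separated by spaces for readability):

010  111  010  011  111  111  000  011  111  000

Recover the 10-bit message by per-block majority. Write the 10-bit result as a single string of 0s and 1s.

Block 1 (010): 1 one → 0
Block 2 (111): 3 ones → 1
Block 3 (010): 1 one → 0
Block 4 (011): 2 ones → 1
Block 5 (111): 3 ones → 1
Block 6 (111): 3 ones → 1
Block 7 (000): 0 ones → 0
Block 8 (011): 2 ones → 1
Block 9 (111): 3 ones → 1
Block 10 (000): 0 ones → 0

0101110110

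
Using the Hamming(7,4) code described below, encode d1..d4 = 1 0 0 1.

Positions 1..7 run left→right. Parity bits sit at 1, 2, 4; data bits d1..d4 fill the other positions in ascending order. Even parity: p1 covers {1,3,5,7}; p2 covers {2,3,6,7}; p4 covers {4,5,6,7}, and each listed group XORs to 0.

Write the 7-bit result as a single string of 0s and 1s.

Place data at non-parity positions: p1 p2 1 p4 0 0 1
p1 (pos 1,3,5,7): XOR of data positions = 1⊕0⊕1 = 0
p2 (pos 2,3,6,7): XOR of data positions = 1⊕0⊕1 = 0
p4 (pos 4,5,6,7): XOR of data positions = 0⊕0⊕1 = 1
Codeword: 0011001

0011001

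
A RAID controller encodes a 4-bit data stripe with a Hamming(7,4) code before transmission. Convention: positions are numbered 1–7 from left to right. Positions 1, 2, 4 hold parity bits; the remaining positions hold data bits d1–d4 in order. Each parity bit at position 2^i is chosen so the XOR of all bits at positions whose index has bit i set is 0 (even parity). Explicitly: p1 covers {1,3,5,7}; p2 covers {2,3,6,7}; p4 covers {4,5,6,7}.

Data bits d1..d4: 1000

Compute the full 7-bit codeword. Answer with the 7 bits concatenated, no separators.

Place data at non-parity positions: p1 p2 1 p4 0 0 0
p1 (pos 1,3,5,7): XOR of data positions = 1⊕0⊕0 = 1
p2 (pos 2,3,6,7): XOR of data positions = 1⊕0⊕0 = 1
p4 (pos 4,5,6,7): XOR of data positions = 0⊕0⊕0 = 0
Codeword: 1110000

1110000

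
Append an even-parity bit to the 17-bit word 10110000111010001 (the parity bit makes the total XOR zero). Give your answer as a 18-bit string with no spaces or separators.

XOR of the 17 data bits: 1⊕0⊕1⊕1⊕0⊕0⊕0⊕0⊕1⊕1⊕1⊕0⊕1⊕0⊕0⊕0⊕1 = 0
Parity bit = 0 (so all 18 bits XOR to 0).

101100001110100010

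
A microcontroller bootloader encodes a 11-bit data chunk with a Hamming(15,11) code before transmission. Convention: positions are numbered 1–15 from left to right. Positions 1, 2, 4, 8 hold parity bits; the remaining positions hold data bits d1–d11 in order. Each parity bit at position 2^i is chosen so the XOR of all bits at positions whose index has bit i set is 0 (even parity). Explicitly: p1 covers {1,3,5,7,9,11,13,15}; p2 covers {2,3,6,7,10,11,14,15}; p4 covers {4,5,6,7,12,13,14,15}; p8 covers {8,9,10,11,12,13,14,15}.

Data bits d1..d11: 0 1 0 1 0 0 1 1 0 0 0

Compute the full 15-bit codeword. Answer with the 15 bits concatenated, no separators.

100110100011000

Place data at non-parity positions: p1 p2 0 p4 1 0 1 p8 0 0 1 1 0 0 0
p1 (pos 1,3,5,7,9,11,13,15): XOR of data positions = 0⊕1⊕1⊕0⊕1⊕0⊕0 = 1
p2 (pos 2,3,6,7,10,11,14,15): XOR of data positions = 0⊕0⊕1⊕0⊕1⊕0⊕0 = 0
p4 (pos 4,5,6,7,12,13,14,15): XOR of data positions = 1⊕0⊕1⊕1⊕0⊕0⊕0 = 1
p8 (pos 8,9,10,11,12,13,14,15): XOR of data positions = 0⊕0⊕1⊕1⊕0⊕0⊕0 = 0
Codeword: 100110100011000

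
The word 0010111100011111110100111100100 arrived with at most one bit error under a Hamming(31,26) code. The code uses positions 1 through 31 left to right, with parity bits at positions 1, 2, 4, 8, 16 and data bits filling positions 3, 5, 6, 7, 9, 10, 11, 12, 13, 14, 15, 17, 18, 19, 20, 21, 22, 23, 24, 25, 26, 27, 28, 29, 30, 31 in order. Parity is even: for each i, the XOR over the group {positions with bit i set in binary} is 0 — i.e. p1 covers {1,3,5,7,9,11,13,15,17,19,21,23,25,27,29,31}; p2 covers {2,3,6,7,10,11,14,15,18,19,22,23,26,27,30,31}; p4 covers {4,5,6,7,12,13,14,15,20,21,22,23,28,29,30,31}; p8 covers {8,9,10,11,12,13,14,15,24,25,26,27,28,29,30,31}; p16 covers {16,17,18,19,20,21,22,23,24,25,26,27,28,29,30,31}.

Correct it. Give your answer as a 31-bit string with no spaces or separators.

0010111100011111110100110100100

s1 (pos 1,3,5,7,9,11,13,15,17,19,21,23,25,27,29,31): 0⊕1⊕1⊕1⊕0⊕0⊕1⊕1⊕1⊕0⊕0⊕1⊕1⊕0⊕1⊕0 = 1
s2 (pos 2,3,6,7,10,11,14,15,18,19,22,23,26,27,30,31): 0⊕1⊕1⊕1⊕0⊕0⊕1⊕1⊕1⊕0⊕0⊕1⊕1⊕0⊕0⊕0 = 0
s4 (pos 4,5,6,7,12,13,14,15,20,21,22,23,28,29,30,31): 0⊕1⊕1⊕1⊕1⊕1⊕1⊕1⊕1⊕0⊕0⊕1⊕0⊕1⊕0⊕0 = 0
s8 (pos 8,9,10,11,12,13,14,15,24,25,26,27,28,29,30,31): 1⊕0⊕0⊕0⊕1⊕1⊕1⊕1⊕1⊕1⊕1⊕0⊕0⊕1⊕0⊕0 = 1
s16 (pos 16,17,18,19,20,21,22,23,24,25,26,27,28,29,30,31): 1⊕1⊕1⊕0⊕1⊕0⊕0⊕1⊕1⊕1⊕1⊕0⊕0⊕1⊕0⊕0 = 1
Syndrome s16…s1 = 11001 → error at position 25.
Flip position 25: 0010111100011111110100111100100 → 0010111100011111110100110100100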